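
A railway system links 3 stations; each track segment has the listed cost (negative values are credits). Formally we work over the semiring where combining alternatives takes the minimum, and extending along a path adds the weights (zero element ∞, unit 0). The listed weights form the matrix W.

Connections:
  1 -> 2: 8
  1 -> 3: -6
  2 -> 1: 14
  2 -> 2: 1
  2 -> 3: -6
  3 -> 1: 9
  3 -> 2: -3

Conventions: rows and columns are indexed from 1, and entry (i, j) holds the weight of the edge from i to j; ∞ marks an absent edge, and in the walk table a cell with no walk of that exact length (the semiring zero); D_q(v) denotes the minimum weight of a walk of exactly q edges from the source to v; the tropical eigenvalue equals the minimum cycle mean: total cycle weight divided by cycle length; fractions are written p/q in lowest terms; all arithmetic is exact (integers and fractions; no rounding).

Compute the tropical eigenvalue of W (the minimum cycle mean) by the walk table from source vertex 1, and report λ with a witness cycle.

q=0: [0, ∞, ∞]
q=1: [∞, 8, -6]
q=2: [3, -9, 2]
q=3: [5, -8, -15]
Optimal cycle mean attained by: cycle 2->3->2, total (-6) + (-3), length 2.
Answer: λ = -9/2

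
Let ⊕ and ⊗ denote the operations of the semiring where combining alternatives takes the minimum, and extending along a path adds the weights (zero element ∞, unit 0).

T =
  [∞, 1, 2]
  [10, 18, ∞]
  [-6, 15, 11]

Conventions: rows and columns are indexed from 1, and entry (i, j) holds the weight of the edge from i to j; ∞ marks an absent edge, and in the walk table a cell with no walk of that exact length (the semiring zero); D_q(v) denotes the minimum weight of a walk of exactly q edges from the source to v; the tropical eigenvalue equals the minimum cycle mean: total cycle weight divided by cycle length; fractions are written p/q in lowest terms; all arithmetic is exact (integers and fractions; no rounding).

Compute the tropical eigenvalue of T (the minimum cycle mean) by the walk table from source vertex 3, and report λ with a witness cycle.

q=0: [∞, ∞, 0]
q=1: [-6, 15, 11]
q=2: [5, -5, -4]
q=3: [-10, 6, 7]
Optimal cycle mean attained by: cycle 1->3->1, total 2 + (-6), length 2.
Answer: λ = -2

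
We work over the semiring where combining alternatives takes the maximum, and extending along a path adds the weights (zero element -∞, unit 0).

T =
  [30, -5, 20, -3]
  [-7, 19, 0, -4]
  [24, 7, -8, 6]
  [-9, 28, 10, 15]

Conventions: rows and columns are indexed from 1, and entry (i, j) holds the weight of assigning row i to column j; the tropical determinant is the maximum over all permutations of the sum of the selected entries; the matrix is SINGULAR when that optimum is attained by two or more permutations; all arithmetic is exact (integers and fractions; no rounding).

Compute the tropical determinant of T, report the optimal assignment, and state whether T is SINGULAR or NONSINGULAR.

σ = (1, 2, 3, 4): 30 + 19 + (-8) + 15 = 56
σ = (1, 2, 4, 3): 30 + 19 + 6 + 10 = 65
σ = (1, 3, 2, 4): 30 + 0 + 7 + 15 = 52
σ = (1, 3, 4, 2): 30 + 0 + 6 + 28 = 64
σ = (1, 4, 2, 3): 30 + (-4) + 7 + 10 = 43
σ = (1, 4, 3, 2): 30 + (-4) + (-8) + 28 = 46
σ = (2, 1, 3, 4): (-5) + (-7) + (-8) + 15 = -5
σ = (2, 1, 4, 3): (-5) + (-7) + 6 + 10 = 4
σ = (2, 3, 1, 4): (-5) + 0 + 24 + 15 = 34
σ = (2, 3, 4, 1): (-5) + 0 + 6 + (-9) = -8
σ = (2, 4, 1, 3): (-5) + (-4) + 24 + 10 = 25
σ = (2, 4, 3, 1): (-5) + (-4) + (-8) + (-9) = -26
σ = (3, 1, 2, 4): 20 + (-7) + 7 + 15 = 35
σ = (3, 1, 4, 2): 20 + (-7) + 6 + 28 = 47
σ = (3, 2, 1, 4): 20 + 19 + 24 + 15 = 78
σ = (3, 2, 4, 1): 20 + 19 + 6 + (-9) = 36
σ = (3, 4, 1, 2): 20 + (-4) + 24 + 28 = 68
σ = (3, 4, 2, 1): 20 + (-4) + 7 + (-9) = 14
σ = (4, 1, 2, 3): (-3) + (-7) + 7 + 10 = 7
σ = (4, 1, 3, 2): (-3) + (-7) + (-8) + 28 = 10
σ = (4, 2, 1, 3): (-3) + 19 + 24 + 10 = 50
σ = (4, 2, 3, 1): (-3) + 19 + (-8) + (-9) = -1
σ = (4, 3, 1, 2): (-3) + 0 + 24 + 28 = 49
σ = (4, 3, 2, 1): (-3) + 0 + 7 + (-9) = -5
Optimal value attained by: σ = (3, 2, 1, 4).
Answer: det⊕(T) = 78; verdict: NONSINGULAR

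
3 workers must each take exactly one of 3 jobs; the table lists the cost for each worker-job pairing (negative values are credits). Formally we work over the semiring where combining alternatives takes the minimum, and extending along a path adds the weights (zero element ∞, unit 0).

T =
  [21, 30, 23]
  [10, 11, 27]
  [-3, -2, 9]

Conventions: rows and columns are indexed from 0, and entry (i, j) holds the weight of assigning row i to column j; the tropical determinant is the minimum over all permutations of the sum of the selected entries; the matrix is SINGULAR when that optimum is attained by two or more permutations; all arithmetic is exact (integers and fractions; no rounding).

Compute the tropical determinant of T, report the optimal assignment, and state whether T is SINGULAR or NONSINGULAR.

σ = (0, 1, 2): 21 + 11 + 9 = 41
σ = (0, 2, 1): 21 + 27 + (-2) = 46
σ = (1, 0, 2): 30 + 10 + 9 = 49
σ = (1, 2, 0): 30 + 27 + (-3) = 54
σ = (2, 0, 1): 23 + 10 + (-2) = 31
σ = (2, 1, 0): 23 + 11 + (-3) = 31
Optimal value attained by: σ = (2, 0, 1).
Answer: det⊕(T) = 31; verdict: SINGULAR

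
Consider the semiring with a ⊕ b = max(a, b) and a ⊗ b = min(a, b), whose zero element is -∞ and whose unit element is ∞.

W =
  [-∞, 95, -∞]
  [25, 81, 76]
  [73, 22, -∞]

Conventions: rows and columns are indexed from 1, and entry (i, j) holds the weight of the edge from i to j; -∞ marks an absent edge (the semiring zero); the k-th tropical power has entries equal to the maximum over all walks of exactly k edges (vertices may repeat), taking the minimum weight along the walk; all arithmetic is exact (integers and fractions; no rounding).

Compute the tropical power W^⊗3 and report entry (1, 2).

W^⊗2:
  [25, 81, 76]
  [73, 81, 76]
  [22, 73, 22]
W^⊗3:
  [73, 81, 76]
  [73, 81, 76]
  [25, 73, 73]
Key observation: the optimum is the walk 1->2->2->2, with weight 95 min 81 min 81 = 81.
Optimal value attained by: walk 1->2->2->2.
Answer: (W^⊗3)[1][2] = 81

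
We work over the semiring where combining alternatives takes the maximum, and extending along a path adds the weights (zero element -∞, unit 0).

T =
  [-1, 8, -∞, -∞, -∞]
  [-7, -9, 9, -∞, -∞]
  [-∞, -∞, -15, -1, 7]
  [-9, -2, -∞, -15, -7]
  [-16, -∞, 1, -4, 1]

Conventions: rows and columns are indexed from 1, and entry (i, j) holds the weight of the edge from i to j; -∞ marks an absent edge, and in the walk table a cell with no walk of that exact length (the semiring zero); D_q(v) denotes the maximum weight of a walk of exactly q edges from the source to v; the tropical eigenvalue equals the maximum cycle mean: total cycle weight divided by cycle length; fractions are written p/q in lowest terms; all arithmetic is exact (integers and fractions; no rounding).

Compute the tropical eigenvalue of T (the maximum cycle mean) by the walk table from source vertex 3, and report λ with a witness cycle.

q=0: [-∞, -∞, 0, -∞, -∞]
q=1: [-∞, -∞, -15, -1, 7]
q=2: [-9, -3, 8, 3, 8]
q=3: [-6, 1, 9, 7, 15]
q=4: [-1, 5, 16, 11, 16]
q=5: [2, 9, 17, 15, 23]
Optimal cycle mean attained by: cycle 3->5->3, total 7 + 1, length 2.
Answer: λ = 4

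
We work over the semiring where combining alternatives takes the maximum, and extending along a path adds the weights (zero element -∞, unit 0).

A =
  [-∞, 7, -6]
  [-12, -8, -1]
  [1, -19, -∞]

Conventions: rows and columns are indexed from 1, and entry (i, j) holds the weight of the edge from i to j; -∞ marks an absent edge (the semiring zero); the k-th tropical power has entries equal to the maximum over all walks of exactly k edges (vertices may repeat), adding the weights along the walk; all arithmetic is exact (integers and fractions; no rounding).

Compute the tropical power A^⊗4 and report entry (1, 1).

A^⊗2:
  [-5, -1, 6]
  [0, -5, -9]
  [-31, 8, -5]
A^⊗3:
  [7, 2, -2]
  [-8, 7, -6]
  [-4, 0, 7]
A^⊗4:
  [-1, 14, 1]
  [-5, -1, 6]
  [8, 3, -1]
Key observation: the optimum is the walk 1->2->2->3->1, with weight 7 + (-8) + (-1) + 1 = -1.
Optimal value attained by: walk 1->2->2->3->1.
Answer: (A^⊗4)[1][1] = -1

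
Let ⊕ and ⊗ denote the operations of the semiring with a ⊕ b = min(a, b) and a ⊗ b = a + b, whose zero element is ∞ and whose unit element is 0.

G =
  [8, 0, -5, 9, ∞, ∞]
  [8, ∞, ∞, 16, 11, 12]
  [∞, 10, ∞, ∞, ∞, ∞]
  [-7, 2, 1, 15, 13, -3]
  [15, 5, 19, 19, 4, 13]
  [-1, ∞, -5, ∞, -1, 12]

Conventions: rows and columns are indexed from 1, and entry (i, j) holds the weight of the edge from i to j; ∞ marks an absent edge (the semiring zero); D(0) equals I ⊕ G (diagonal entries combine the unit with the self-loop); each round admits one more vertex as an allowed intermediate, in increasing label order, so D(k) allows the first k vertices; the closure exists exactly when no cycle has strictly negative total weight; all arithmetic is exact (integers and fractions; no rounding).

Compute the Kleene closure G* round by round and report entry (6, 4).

D(0):
  [0, 0, -5, 9, ∞, ∞]
  [8, 0, ∞, 16, 11, 12]
  [∞, 10, 0, ∞, ∞, ∞]
  [-7, 2, 1, 0, 13, -3]
  [15, 5, 19, 19, 0, 13]
  [-1, ∞, -5, ∞, -1, 0]
D(1):
  [0, 0, -5, 9, ∞, ∞]
  [8, 0, 3, 16, 11, 12]
  [∞, 10, 0, ∞, ∞, ∞]
  [-7, -7, -12, 0, 13, -3]
  [15, 5, 10, 19, 0, 13]
  [-1, -1, -6, 8, -1, 0]
D(2):
  [0, 0, -5, 9, 11, 12]
  [8, 0, 3, 16, 11, 12]
  [18, 10, 0, 26, 21, 22]
  [-7, -7, -12, 0, 4, -3]
  [13, 5, 8, 19, 0, 13]
  [-1, -1, -6, 8, -1, 0]
D(3):
  [0, 0, -5, 9, 11, 12]
  [8, 0, 3, 16, 11, 12]
  [18, 10, 0, 26, 21, 22]
  [-7, -7, -12, 0, 4, -3]
  [13, 5, 8, 19, 0, 13]
  [-1, -1, -6, 8, -1, 0]
D(4):
  [0, 0, -5, 9, 11, 6]
  [8, 0, 3, 16, 11, 12]
  [18, 10, 0, 26, 21, 22]
  [-7, -7, -12, 0, 4, -3]
  [12, 5, 7, 19, 0, 13]
  [-1, -1, -6, 8, -1, 0]
D(5):
  [0, 0, -5, 9, 11, 6]
  [8, 0, 3, 16, 11, 12]
  [18, 10, 0, 26, 21, 22]
  [-7, -7, -12, 0, 4, -3]
  [12, 5, 7, 19, 0, 13]
  [-1, -1, -6, 8, -1, 0]
D(6):
  [0, 0, -5, 9, 5, 6]
  [8, 0, 3, 16, 11, 12]
  [18, 10, 0, 26, 21, 22]
  [-7, -7, -12, 0, -4, -3]
  [12, 5, 7, 19, 0, 13]
  [-1, -1, -6, 8, -1, 0]
Answer: G*[6][4] = 8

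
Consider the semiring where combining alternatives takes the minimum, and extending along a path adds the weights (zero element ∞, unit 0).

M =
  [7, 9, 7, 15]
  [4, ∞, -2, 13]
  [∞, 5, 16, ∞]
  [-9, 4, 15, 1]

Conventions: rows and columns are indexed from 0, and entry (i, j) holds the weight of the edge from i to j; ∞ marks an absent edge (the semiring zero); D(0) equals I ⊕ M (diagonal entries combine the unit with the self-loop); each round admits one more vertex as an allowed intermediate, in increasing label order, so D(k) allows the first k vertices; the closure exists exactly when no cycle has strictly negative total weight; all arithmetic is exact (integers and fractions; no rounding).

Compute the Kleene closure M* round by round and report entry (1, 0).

D(0):
  [0, 9, 7, 15]
  [4, 0, -2, 13]
  [∞, 5, 0, ∞]
  [-9, 4, 15, 0]
D(1):
  [0, 9, 7, 15]
  [4, 0, -2, 13]
  [∞, 5, 0, ∞]
  [-9, 0, -2, 0]
D(2):
  [0, 9, 7, 15]
  [4, 0, -2, 13]
  [9, 5, 0, 18]
  [-9, 0, -2, 0]
D(3):
  [0, 9, 7, 15]
  [4, 0, -2, 13]
  [9, 5, 0, 18]
  [-9, 0, -2, 0]
D(4):
  [0, 9, 7, 15]
  [4, 0, -2, 13]
  [9, 5, 0, 18]
  [-9, 0, -2, 0]
Answer: M*[1][0] = 4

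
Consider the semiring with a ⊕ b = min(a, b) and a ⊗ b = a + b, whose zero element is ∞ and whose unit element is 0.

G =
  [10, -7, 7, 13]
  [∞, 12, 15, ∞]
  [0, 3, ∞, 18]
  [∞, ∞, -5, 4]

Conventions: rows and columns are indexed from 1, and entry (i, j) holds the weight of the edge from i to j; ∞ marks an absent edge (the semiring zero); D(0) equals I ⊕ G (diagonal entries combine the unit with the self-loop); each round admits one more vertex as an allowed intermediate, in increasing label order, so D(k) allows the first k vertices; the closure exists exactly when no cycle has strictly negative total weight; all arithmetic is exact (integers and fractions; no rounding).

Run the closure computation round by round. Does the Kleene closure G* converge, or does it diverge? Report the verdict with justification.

D(0):
  [0, -7, 7, 13]
  [∞, 0, 15, ∞]
  [0, 3, 0, 18]
  [∞, ∞, -5, 0]
D(1):
  [0, -7, 7, 13]
  [∞, 0, 15, ∞]
  [0, -7, 0, 13]
  [∞, ∞, -5, 0]
D(2):
  [0, -7, 7, 13]
  [∞, 0, 15, ∞]
  [0, -7, 0, 13]
  [∞, ∞, -5, 0]
D(3):
  [0, -7, 7, 13]
  [15, 0, 15, 28]
  [0, -7, 0, 13]
  [-5, -12, -5, 0]
D(4):
  [0, -7, 7, 13]
  [15, 0, 15, 28]
  [0, -7, 0, 13]
  [-5, -12, -5, 0]
Key observation: every diagonal entry stays at the unit through all rounds, so no improving cycle exists.
Answer: CONVERGES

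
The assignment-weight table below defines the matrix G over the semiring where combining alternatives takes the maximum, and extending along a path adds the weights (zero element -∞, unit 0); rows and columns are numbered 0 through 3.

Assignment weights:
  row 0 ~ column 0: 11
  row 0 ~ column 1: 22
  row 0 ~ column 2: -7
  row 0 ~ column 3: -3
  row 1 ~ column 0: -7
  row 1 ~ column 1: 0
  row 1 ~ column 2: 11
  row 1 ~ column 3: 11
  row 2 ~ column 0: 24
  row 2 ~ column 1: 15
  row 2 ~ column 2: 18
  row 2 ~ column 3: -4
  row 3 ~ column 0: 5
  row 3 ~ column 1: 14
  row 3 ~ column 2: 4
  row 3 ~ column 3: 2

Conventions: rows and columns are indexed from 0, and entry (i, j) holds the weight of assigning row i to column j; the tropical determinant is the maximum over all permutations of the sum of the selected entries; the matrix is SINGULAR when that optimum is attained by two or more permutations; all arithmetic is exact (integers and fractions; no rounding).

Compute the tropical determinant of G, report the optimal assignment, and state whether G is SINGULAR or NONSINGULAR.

σ = (0, 1, 2, 3): 11 + 0 + 18 + 2 = 31
σ = (0, 1, 3, 2): 11 + 0 + (-4) + 4 = 11
σ = (0, 2, 1, 3): 11 + 11 + 15 + 2 = 39
σ = (0, 2, 3, 1): 11 + 11 + (-4) + 14 = 32
σ = (0, 3, 1, 2): 11 + 11 + 15 + 4 = 41
σ = (0, 3, 2, 1): 11 + 11 + 18 + 14 = 54
σ = (1, 0, 2, 3): 22 + (-7) + 18 + 2 = 35
σ = (1, 0, 3, 2): 22 + (-7) + (-4) + 4 = 15
σ = (1, 2, 0, 3): 22 + 11 + 24 + 2 = 59
σ = (1, 2, 3, 0): 22 + 11 + (-4) + 5 = 34
σ = (1, 3, 0, 2): 22 + 11 + 24 + 4 = 61
σ = (1, 3, 2, 0): 22 + 11 + 18 + 5 = 56
σ = (2, 0, 1, 3): (-7) + (-7) + 15 + 2 = 3
σ = (2, 0, 3, 1): (-7) + (-7) + (-4) + 14 = -4
σ = (2, 1, 0, 3): (-7) + 0 + 24 + 2 = 19
σ = (2, 1, 3, 0): (-7) + 0 + (-4) + 5 = -6
σ = (2, 3, 0, 1): (-7) + 11 + 24 + 14 = 42
σ = (2, 3, 1, 0): (-7) + 11 + 15 + 5 = 24
σ = (3, 0, 1, 2): (-3) + (-7) + 15 + 4 = 9
σ = (3, 0, 2, 1): (-3) + (-7) + 18 + 14 = 22
σ = (3, 1, 0, 2): (-3) + 0 + 24 + 4 = 25
σ = (3, 1, 2, 0): (-3) + 0 + 18 + 5 = 20
σ = (3, 2, 0, 1): (-3) + 11 + 24 + 14 = 46
σ = (3, 2, 1, 0): (-3) + 11 + 15 + 5 = 28
Optimal value attained by: σ = (1, 3, 0, 2).
Answer: det⊕(G) = 61; verdict: NONSINGULAR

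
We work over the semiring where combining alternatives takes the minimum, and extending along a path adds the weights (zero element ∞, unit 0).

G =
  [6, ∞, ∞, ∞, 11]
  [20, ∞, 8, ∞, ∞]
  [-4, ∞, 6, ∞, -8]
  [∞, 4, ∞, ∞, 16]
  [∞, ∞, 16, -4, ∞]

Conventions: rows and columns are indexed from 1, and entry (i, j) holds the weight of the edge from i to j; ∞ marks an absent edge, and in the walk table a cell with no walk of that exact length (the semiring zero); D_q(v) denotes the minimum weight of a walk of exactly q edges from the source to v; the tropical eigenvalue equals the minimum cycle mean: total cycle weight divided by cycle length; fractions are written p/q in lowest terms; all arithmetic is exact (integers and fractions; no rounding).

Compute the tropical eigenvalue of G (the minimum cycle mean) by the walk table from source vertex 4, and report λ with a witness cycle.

q=0: [∞, ∞, ∞, 0, ∞]
q=1: [∞, 4, ∞, ∞, 16]
q=2: [24, ∞, 12, 12, ∞]
q=3: [8, 16, 18, ∞, 4]
q=4: [14, ∞, 20, 0, 10]
q=5: [16, 4, 26, 6, 12]
Optimal cycle mean attained by: cycle 2->3->5->4->2, total 8 + (-8) + (-4) + 4, length 4.
Answer: λ = 0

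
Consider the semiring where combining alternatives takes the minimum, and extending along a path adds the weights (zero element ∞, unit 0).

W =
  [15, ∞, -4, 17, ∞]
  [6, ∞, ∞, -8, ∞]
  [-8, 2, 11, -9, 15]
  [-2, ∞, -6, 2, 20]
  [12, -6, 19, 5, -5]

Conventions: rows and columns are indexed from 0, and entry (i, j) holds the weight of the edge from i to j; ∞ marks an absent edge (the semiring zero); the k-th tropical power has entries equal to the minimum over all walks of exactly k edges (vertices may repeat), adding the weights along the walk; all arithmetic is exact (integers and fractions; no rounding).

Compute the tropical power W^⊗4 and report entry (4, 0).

W^⊗2:
  [-12, -2, 7, -13, 11]
  [-10, ∞, -14, -6, 12]
  [-11, 9, -15, -7, 10]
  [-14, -4, -6, -15, 9]
  [0, -11, -1, -14, -10]
W^⊗3:
  [-15, 5, -19, -11, 6]
  [-22, -12, -14, -23, 1]
  [-23, -13, -15, -24, 0]
  [-17, -4, -21, -15, 4]
  [-16, -16, -20, -19, -15]
W^⊗4:
  [-27, -17, -19, -28, -4]
  [-25, -12, -29, -23, -4]
  [-26, -13, -30, -24, -5]
  [-29, -19, -21, -30, -6]
  [-28, -21, -25, -29, -20]
Key observation: the optimum is the walk 4->1->3->2->0, with weight (-6) + (-8) + (-6) + (-8) = -28.
Optimal value attained by: walk 4->1->3->2->0.
Answer: (W^⊗4)[4][0] = -28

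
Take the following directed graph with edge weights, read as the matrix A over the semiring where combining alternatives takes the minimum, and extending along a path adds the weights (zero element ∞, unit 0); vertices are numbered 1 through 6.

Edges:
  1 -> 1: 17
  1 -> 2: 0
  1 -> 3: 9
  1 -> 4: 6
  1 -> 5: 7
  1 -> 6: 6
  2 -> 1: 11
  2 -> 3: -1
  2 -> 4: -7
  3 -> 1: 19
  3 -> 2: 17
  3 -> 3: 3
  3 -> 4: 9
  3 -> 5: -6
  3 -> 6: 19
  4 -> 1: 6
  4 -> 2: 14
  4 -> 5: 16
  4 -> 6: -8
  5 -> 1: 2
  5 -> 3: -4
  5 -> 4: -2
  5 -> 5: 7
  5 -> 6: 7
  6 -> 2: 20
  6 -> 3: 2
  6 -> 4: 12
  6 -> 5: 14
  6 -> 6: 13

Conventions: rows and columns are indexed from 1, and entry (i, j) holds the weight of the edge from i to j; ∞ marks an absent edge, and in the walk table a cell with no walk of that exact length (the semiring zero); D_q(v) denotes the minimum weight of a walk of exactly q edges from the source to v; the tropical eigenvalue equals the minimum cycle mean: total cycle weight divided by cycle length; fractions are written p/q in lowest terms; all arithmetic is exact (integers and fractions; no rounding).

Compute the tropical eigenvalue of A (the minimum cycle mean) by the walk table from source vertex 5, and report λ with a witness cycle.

q=0: [∞, ∞, ∞, ∞, 0, ∞]
q=1: [2, ∞, -4, -2, 7, 7]
q=2: [4, 2, -1, 5, -10, -10]
q=3: [-8, 4, -14, -12, -7, -3]
q=4: [-6, -8, -11, -9, -20, -20]
q=5: [-18, -6, -24, -22, -17, -17]
q=6: [-16, -18, -21, -19, -30, -30]
Optimal cycle mean attained by: cycle 3->5->3, total (-6) + (-4), length 2.
Answer: λ = -5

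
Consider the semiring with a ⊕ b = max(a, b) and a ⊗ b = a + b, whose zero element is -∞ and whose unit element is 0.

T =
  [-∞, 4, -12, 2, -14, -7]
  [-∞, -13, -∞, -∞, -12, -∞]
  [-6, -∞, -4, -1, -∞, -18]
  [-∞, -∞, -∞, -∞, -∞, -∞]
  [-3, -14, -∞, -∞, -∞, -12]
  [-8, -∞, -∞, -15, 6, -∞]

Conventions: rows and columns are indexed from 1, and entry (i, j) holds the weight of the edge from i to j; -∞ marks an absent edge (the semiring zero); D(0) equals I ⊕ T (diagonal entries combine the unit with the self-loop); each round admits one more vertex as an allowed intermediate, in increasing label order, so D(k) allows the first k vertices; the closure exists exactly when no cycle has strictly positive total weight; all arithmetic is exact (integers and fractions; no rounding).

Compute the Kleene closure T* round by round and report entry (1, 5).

D(0):
  [0, 4, -12, 2, -14, -7]
  [-∞, 0, -∞, -∞, -12, -∞]
  [-6, -∞, 0, -1, -∞, -18]
  [-∞, -∞, -∞, 0, -∞, -∞]
  [-3, -14, -∞, -∞, 0, -12]
  [-8, -∞, -∞, -15, 6, 0]
D(1):
  [0, 4, -12, 2, -14, -7]
  [-∞, 0, -∞, -∞, -12, -∞]
  [-6, -2, 0, -1, -20, -13]
  [-∞, -∞, -∞, 0, -∞, -∞]
  [-3, 1, -15, -1, 0, -10]
  [-8, -4, -20, -6, 6, 0]
D(2):
  [0, 4, -12, 2, -8, -7]
  [-∞, 0, -∞, -∞, -12, -∞]
  [-6, -2, 0, -1, -14, -13]
  [-∞, -∞, -∞, 0, -∞, -∞]
  [-3, 1, -15, -1, 0, -10]
  [-8, -4, -20, -6, 6, 0]
D(3):
  [0, 4, -12, 2, -8, -7]
  [-∞, 0, -∞, -∞, -12, -∞]
  [-6, -2, 0, -1, -14, -13]
  [-∞, -∞, -∞, 0, -∞, -∞]
  [-3, 1, -15, -1, 0, -10]
  [-8, -4, -20, -6, 6, 0]
D(4):
  [0, 4, -12, 2, -8, -7]
  [-∞, 0, -∞, -∞, -12, -∞]
  [-6, -2, 0, -1, -14, -13]
  [-∞, -∞, -∞, 0, -∞, -∞]
  [-3, 1, -15, -1, 0, -10]
  [-8, -4, -20, -6, 6, 0]
D(5):
  [0, 4, -12, 2, -8, -7]
  [-15, 0, -27, -13, -12, -22]
  [-6, -2, 0, -1, -14, -13]
  [-∞, -∞, -∞, 0, -∞, -∞]
  [-3, 1, -15, -1, 0, -10]
  [3, 7, -9, 5, 6, 0]
D(6):
  [0, 4, -12, 2, -1, -7]
  [-15, 0, -27, -13, -12, -22]
  [-6, -2, 0, -1, -7, -13]
  [-∞, -∞, -∞, 0, -∞, -∞]
  [-3, 1, -15, -1, 0, -10]
  [3, 7, -9, 5, 6, 0]
Answer: T*[1][5] = -1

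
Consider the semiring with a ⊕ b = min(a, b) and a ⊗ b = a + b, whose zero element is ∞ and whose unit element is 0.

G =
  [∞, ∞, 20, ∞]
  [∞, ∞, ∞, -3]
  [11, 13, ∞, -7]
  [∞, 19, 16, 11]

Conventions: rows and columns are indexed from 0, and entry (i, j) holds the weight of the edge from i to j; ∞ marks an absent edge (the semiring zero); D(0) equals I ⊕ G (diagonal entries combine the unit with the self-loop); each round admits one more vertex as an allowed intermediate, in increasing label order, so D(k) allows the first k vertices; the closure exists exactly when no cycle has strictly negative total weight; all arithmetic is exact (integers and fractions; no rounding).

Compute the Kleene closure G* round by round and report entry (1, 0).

D(0):
  [0, ∞, 20, ∞]
  [∞, 0, ∞, -3]
  [11, 13, 0, -7]
  [∞, 19, 16, 0]
D(1):
  [0, ∞, 20, ∞]
  [∞, 0, ∞, -3]
  [11, 13, 0, -7]
  [∞, 19, 16, 0]
D(2):
  [0, ∞, 20, ∞]
  [∞, 0, ∞, -3]
  [11, 13, 0, -7]
  [∞, 19, 16, 0]
D(3):
  [0, 33, 20, 13]
  [∞, 0, ∞, -3]
  [11, 13, 0, -7]
  [27, 19, 16, 0]
D(4):
  [0, 32, 20, 13]
  [24, 0, 13, -3]
  [11, 12, 0, -7]
  [27, 19, 16, 0]
Answer: G*[1][0] = 24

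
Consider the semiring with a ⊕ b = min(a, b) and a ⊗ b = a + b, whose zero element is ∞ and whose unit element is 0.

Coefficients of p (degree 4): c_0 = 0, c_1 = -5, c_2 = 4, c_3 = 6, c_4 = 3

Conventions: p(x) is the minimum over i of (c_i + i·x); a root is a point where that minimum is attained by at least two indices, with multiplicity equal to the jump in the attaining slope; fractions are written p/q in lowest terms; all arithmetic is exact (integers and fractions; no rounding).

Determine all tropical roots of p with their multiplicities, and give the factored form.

hull edge (i=0, c=0) to (i=1, c=-5): slope -5, span 1
hull edge (i=1, c=-5) to (i=4, c=3): slope 8/3, span 3
Factored form: p(x) = 3 ⊗ (x ⊕ (-8/3)) ⊗ (x ⊕ (-8/3)) ⊗ (x ⊕ (-8/3)) ⊗ (x ⊕ 5)
Answer: roots = -8/3 (mult 3), 5 (mult 1)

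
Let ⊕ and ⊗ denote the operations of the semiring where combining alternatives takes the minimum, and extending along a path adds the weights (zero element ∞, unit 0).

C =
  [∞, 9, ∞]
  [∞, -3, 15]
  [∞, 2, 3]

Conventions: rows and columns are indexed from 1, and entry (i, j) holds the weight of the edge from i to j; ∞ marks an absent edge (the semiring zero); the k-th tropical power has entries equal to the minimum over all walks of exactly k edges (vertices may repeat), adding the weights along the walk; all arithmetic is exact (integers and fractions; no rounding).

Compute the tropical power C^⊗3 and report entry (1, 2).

C^⊗2:
  [∞, 6, 24]
  [∞, -6, 12]
  [∞, -1, 6]
C^⊗3:
  [∞, 3, 21]
  [∞, -9, 9]
  [∞, -4, 9]
Key observation: the optimum is the walk 1->2->2->2, with weight 9 + (-3) + (-3) = 3.
Optimal value attained by: walk 1->2->2->2.
Answer: (C^⊗3)[1][2] = 3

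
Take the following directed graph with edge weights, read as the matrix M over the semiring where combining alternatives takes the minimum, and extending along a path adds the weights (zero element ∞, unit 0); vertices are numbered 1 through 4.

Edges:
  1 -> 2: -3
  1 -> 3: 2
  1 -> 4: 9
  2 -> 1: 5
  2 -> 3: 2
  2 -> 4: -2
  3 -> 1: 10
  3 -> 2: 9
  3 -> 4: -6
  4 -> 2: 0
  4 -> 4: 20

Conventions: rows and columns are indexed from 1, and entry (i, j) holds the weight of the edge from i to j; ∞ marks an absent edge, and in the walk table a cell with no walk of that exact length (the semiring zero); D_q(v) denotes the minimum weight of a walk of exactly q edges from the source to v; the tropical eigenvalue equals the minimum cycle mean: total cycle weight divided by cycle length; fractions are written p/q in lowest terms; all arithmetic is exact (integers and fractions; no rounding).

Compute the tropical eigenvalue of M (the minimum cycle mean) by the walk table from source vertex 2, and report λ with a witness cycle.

q=0: [∞, 0, ∞, ∞]
q=1: [5, ∞, 2, -2]
q=2: [12, -2, 7, -4]
q=3: [3, -4, 0, -4]
q=4: [1, -4, -2, -6]
Optimal cycle mean attained by: cycle 2->3->4->2, total 2 + (-6) + 0, length 3.
Answer: λ = -4/3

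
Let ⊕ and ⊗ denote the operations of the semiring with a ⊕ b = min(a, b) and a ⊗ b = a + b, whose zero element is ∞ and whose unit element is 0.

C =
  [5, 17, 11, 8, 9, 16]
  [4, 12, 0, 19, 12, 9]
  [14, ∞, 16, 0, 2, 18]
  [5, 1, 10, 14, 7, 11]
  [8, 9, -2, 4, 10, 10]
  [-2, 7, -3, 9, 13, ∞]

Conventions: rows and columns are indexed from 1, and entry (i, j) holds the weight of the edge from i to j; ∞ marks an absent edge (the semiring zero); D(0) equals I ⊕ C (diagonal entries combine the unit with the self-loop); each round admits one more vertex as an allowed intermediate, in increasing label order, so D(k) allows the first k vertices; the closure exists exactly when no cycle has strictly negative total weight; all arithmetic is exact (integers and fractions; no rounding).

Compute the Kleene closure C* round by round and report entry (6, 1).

D(0):
  [0, 17, 11, 8, 9, 16]
  [4, 0, 0, 19, 12, 9]
  [14, ∞, 0, 0, 2, 18]
  [5, 1, 10, 0, 7, 11]
  [8, 9, -2, 4, 0, 10]
  [-2, 7, -3, 9, 13, 0]
D(1):
  [0, 17, 11, 8, 9, 16]
  [4, 0, 0, 12, 12, 9]
  [14, 31, 0, 0, 2, 18]
  [5, 1, 10, 0, 7, 11]
  [8, 9, -2, 4, 0, 10]
  [-2, 7, -3, 6, 7, 0]
D(2):
  [0, 17, 11, 8, 9, 16]
  [4, 0, 0, 12, 12, 9]
  [14, 31, 0, 0, 2, 18]
  [5, 1, 1, 0, 7, 10]
  [8, 9, -2, 4, 0, 10]
  [-2, 7, -3, 6, 7, 0]
D(3):
  [0, 17, 11, 8, 9, 16]
  [4, 0, 0, 0, 2, 9]
  [14, 31, 0, 0, 2, 18]
  [5, 1, 1, 0, 3, 10]
  [8, 9, -2, -2, 0, 10]
  [-2, 7, -3, -3, -1, 0]
D(4):
  [0, 9, 9, 8, 9, 16]
  [4, 0, 0, 0, 2, 9]
  [5, 1, 0, 0, 2, 10]
  [5, 1, 1, 0, 3, 10]
  [3, -1, -2, -2, 0, 8]
  [-2, -2, -3, -3, -1, 0]
D(5):
  [0, 8, 7, 7, 9, 16]
  [4, 0, 0, 0, 2, 9]
  [5, 1, 0, 0, 2, 10]
  [5, 1, 1, 0, 3, 10]
  [3, -1, -2, -2, 0, 8]
  [-2, -2, -3, -3, -1, 0]
D(6):
  [0, 8, 7, 7, 9, 16]
  [4, 0, 0, 0, 2, 9]
  [5, 1, 0, 0, 2, 10]
  [5, 1, 1, 0, 3, 10]
  [3, -1, -2, -2, 0, 8]
  [-2, -2, -3, -3, -1, 0]
Answer: C*[6][1] = -2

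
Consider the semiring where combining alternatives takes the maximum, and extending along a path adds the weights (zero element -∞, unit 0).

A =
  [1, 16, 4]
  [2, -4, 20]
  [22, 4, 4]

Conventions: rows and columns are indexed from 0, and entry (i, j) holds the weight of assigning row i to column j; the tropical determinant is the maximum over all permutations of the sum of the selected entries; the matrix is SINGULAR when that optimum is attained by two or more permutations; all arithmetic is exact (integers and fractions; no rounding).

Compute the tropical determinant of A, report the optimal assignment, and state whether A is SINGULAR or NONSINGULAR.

σ = (0, 1, 2): 1 + (-4) + 4 = 1
σ = (0, 2, 1): 1 + 20 + 4 = 25
σ = (1, 0, 2): 16 + 2 + 4 = 22
σ = (1, 2, 0): 16 + 20 + 22 = 58
σ = (2, 0, 1): 4 + 2 + 4 = 10
σ = (2, 1, 0): 4 + (-4) + 22 = 22
Optimal value attained by: σ = (1, 2, 0).
Answer: det⊕(A) = 58; verdict: NONSINGULAR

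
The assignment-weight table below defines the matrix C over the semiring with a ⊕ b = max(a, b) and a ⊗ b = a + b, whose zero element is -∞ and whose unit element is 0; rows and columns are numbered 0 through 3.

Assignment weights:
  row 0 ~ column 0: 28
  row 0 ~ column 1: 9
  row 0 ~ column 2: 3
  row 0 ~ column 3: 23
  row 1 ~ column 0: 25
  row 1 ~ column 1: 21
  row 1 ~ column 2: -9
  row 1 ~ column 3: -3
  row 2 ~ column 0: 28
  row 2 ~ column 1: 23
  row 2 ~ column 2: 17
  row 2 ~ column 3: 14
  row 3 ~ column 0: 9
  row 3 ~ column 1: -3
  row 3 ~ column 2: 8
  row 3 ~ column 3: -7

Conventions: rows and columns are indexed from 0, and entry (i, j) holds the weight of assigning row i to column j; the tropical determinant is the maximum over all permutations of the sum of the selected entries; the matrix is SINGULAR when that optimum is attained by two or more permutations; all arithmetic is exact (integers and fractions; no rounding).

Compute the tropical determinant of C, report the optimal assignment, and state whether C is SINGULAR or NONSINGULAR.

σ = (0, 1, 2, 3): 28 + 21 + 17 + (-7) = 59
σ = (0, 1, 3, 2): 28 + 21 + 14 + 8 = 71
σ = (0, 2, 1, 3): 28 + (-9) + 23 + (-7) = 35
σ = (0, 2, 3, 1): 28 + (-9) + 14 + (-3) = 30
σ = (0, 3, 1, 2): 28 + (-3) + 23 + 8 = 56
σ = (0, 3, 2, 1): 28 + (-3) + 17 + (-3) = 39
σ = (1, 0, 2, 3): 9 + 25 + 17 + (-7) = 44
σ = (1, 0, 3, 2): 9 + 25 + 14 + 8 = 56
σ = (1, 2, 0, 3): 9 + (-9) + 28 + (-7) = 21
σ = (1, 2, 3, 0): 9 + (-9) + 14 + 9 = 23
σ = (1, 3, 0, 2): 9 + (-3) + 28 + 8 = 42
σ = (1, 3, 2, 0): 9 + (-3) + 17 + 9 = 32
σ = (2, 0, 1, 3): 3 + 25 + 23 + (-7) = 44
σ = (2, 0, 3, 1): 3 + 25 + 14 + (-3) = 39
σ = (2, 1, 0, 3): 3 + 21 + 28 + (-7) = 45
σ = (2, 1, 3, 0): 3 + 21 + 14 + 9 = 47
σ = (2, 3, 0, 1): 3 + (-3) + 28 + (-3) = 25
σ = (2, 3, 1, 0): 3 + (-3) + 23 + 9 = 32
σ = (3, 0, 1, 2): 23 + 25 + 23 + 8 = 79
σ = (3, 0, 2, 1): 23 + 25 + 17 + (-3) = 62
σ = (3, 1, 0, 2): 23 + 21 + 28 + 8 = 80
σ = (3, 1, 2, 0): 23 + 21 + 17 + 9 = 70
σ = (3, 2, 0, 1): 23 + (-9) + 28 + (-3) = 39
σ = (3, 2, 1, 0): 23 + (-9) + 23 + 9 = 46
Optimal value attained by: σ = (3, 1, 0, 2).
Answer: det⊕(C) = 80; verdict: NONSINGULAR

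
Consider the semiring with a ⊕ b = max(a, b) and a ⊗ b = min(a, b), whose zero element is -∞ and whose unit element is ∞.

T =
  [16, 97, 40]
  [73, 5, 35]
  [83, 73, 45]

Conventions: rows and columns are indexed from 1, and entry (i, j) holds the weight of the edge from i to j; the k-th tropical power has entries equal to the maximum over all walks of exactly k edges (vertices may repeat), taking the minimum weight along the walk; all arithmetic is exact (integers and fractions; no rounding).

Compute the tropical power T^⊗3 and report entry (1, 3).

T^⊗2:
  [73, 40, 40]
  [35, 73, 40]
  [73, 83, 45]
T^⊗3:
  [40, 73, 40]
  [73, 40, 40]
  [73, 73, 45]
Key observation: the optimum is the walk 1->2->1->3, with weight 97 min 73 min 40 = 40.
Optimal value attained by: walk 1->2->1->3.
Answer: (T^⊗3)[1][3] = 40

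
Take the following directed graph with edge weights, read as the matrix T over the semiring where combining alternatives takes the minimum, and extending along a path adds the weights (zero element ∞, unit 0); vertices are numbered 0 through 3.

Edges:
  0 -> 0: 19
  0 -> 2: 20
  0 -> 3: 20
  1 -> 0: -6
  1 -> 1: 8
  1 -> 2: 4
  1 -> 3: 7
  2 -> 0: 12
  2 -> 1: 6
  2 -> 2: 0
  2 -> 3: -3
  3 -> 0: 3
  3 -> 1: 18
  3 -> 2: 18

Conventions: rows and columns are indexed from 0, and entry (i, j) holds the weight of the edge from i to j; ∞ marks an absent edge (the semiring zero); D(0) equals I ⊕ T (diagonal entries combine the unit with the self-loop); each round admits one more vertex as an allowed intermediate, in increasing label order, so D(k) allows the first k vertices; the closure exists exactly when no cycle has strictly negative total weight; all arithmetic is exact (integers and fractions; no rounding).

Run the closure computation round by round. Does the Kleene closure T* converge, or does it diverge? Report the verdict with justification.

D(0):
  [0, ∞, 20, 20]
  [-6, 0, 4, 7]
  [12, 6, 0, -3]
  [3, 18, 18, 0]
D(1):
  [0, ∞, 20, 20]
  [-6, 0, 4, 7]
  [12, 6, 0, -3]
  [3, 18, 18, 0]
D(2):
  [0, ∞, 20, 20]
  [-6, 0, 4, 7]
  [0, 6, 0, -3]
  [3, 18, 18, 0]
D(3):
  [0, 26, 20, 17]
  [-6, 0, 4, 1]
  [0, 6, 0, -3]
  [3, 18, 18, 0]
D(4):
  [0, 26, 20, 17]
  [-6, 0, 4, 1]
  [0, 6, 0, -3]
  [3, 18, 18, 0]
Key observation: every diagonal entry stays at the unit through all rounds, so no improving cycle exists.
Answer: CONVERGES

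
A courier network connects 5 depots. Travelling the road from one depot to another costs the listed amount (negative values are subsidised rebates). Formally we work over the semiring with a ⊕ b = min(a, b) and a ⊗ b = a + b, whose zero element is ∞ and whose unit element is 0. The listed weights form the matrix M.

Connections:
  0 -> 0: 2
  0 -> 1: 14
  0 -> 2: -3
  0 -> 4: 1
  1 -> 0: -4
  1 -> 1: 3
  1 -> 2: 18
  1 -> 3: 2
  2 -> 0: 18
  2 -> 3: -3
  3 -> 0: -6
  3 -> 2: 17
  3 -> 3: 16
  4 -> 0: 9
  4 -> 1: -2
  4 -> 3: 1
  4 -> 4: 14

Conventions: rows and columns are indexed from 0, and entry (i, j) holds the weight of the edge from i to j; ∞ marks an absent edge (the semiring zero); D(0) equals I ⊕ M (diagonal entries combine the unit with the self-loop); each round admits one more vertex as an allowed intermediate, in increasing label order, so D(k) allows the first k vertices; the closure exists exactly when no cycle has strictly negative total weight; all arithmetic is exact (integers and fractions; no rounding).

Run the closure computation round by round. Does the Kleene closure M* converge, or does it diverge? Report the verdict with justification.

D(0):
  [0, 14, -3, ∞, 1]
  [-4, 0, 18, 2, ∞]
  [18, ∞, 0, -3, ∞]
  [-6, ∞, 17, 0, ∞]
  [9, -2, ∞, 1, 0]
D(1):
  [0, 14, -3, ∞, 1]
  [-4, 0, -7, 2, -3]
  [18, 32, 0, -3, 19]
  [-6, 8, -9, 0, -5]
  [9, -2, 6, 1, 0]
Detection: at round 2, diagonal entry (4, 4) turns strictly negative.
Key observation: the cycle 4->1->0->4 has total weight (-2) + (-4) + 1, which is strictly negative.
Answer: DIVERGES — negative cycle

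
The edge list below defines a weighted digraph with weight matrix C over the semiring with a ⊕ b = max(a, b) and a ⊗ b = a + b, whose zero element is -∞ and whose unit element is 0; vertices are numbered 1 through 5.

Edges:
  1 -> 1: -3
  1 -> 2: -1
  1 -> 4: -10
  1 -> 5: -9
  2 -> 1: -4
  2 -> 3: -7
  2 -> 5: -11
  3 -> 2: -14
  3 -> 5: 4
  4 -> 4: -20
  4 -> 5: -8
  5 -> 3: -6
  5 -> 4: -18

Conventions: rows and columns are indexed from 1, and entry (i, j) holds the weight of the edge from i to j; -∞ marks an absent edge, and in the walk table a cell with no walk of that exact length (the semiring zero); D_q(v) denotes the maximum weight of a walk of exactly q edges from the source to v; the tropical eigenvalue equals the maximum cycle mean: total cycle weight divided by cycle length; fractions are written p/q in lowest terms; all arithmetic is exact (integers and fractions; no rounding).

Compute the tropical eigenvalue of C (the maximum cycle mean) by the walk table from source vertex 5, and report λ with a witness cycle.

q=0: [-∞, -∞, -∞, -∞, 0]
q=1: [-∞, -∞, -6, -18, -∞]
q=2: [-∞, -20, -∞, -38, -2]
q=3: [-24, -∞, -8, -20, -31]
q=4: [-27, -22, -37, -34, -4]
q=5: [-26, -28, -10, -22, -33]
Optimal cycle mean attained by: cycle 3->5->3, total 4 + (-6), length 2.
Answer: λ = -1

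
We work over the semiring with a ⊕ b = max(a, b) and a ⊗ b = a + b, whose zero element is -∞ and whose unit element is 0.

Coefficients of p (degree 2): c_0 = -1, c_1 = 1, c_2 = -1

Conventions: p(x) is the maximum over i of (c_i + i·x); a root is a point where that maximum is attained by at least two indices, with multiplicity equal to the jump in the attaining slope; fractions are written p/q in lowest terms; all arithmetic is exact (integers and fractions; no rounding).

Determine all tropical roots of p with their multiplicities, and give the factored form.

hull edge (i=0, c=-1) to (i=1, c=1): slope 2, span 1
hull edge (i=1, c=1) to (i=2, c=-1): slope -2, span 1
Factored form: p(x) = -1 ⊗ (x ⊕ (-2)) ⊗ (x ⊕ 2)
Answer: roots = -2 (mult 1), 2 (mult 1)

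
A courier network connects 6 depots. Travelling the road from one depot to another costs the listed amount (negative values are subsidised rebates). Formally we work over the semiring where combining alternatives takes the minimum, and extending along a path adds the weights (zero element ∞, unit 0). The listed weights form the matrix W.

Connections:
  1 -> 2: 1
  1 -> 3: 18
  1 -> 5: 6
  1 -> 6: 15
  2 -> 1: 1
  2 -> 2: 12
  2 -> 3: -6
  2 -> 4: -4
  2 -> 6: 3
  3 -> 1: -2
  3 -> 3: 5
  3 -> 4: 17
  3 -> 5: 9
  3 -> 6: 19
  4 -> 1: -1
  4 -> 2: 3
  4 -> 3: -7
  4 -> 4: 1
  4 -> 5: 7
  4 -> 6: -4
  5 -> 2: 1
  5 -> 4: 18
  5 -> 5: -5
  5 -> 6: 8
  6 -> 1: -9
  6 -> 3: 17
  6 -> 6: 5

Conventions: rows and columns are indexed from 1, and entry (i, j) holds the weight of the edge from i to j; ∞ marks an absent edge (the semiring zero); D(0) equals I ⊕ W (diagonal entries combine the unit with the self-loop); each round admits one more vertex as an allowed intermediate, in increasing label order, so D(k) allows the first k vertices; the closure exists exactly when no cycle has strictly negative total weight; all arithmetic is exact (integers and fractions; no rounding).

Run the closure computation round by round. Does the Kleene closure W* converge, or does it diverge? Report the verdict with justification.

Detection: at round 0, diagonal entry (5, 5) turns strictly negative.
Key observation: the cycle 5->5 has total weight (-5), which is strictly negative.
Answer: DIVERGES — negative cycle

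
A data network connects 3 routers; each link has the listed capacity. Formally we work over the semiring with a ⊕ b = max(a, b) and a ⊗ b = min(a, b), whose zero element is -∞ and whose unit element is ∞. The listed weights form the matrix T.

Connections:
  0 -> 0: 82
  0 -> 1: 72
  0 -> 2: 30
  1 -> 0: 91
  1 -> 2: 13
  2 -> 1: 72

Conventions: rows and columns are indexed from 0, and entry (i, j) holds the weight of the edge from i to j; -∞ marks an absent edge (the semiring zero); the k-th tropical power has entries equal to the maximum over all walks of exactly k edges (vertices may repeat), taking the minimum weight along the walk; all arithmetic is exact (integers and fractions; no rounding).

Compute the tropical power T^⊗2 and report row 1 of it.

T^⊗2:
  [82, 72, 30]
  [82, 72, 30]
  [72, -∞, 13]
Answer: row 1 of T^⊗2 = [82, 72, 30]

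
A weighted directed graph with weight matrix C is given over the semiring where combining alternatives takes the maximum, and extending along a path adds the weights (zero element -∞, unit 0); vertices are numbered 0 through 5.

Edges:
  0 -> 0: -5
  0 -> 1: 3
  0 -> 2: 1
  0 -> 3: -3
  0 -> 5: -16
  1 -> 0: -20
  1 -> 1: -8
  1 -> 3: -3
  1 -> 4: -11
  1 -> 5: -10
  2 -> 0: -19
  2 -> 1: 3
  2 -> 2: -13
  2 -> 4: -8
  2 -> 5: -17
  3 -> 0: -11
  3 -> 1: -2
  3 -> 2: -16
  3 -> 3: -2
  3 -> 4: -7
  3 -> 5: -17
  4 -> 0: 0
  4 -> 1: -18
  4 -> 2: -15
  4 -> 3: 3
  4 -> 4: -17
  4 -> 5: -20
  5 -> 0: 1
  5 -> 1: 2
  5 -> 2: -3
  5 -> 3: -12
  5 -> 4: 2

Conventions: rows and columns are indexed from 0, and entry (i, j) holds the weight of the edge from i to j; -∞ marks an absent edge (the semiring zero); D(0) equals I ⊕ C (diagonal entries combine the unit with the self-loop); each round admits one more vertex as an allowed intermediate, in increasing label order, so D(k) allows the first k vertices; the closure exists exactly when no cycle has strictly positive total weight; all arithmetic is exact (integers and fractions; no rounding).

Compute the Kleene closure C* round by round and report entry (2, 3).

D(0):
  [0, 3, 1, -3, -∞, -16]
  [-20, 0, -∞, -3, -11, -10]
  [-19, 3, 0, -∞, -8, -17]
  [-11, -2, -16, 0, -7, -17]
  [0, -18, -15, 3, 0, -20]
  [1, 2, -3, -12, 2, 0]
D(1):
  [0, 3, 1, -3, -∞, -16]
  [-20, 0, -19, -3, -11, -10]
  [-19, 3, 0, -22, -8, -17]
  [-11, -2, -10, 0, -7, -17]
  [0, 3, 1, 3, 0, -16]
  [1, 4, 2, -2, 2, 0]
D(2):
  [0, 3, 1, 0, -8, -7]
  [-20, 0, -19, -3, -11, -10]
  [-17, 3, 0, 0, -8, -7]
  [-11, -2, -10, 0, -7, -12]
  [0, 3, 1, 3, 0, -7]
  [1, 4, 2, 1, 2, 0]
D(3):
  [0, 4, 1, 1, -7, -6]
  [-20, 0, -19, -3, -11, -10]
  [-17, 3, 0, 0, -8, -7]
  [-11, -2, -10, 0, -7, -12]
  [0, 4, 1, 3, 0, -6]
  [1, 5, 2, 2, 2, 0]
D(4):
  [0, 4, 1, 1, -6, -6]
  [-14, 0, -13, -3, -10, -10]
  [-11, 3, 0, 0, -7, -7]
  [-11, -2, -10, 0, -7, -12]
  [0, 4, 1, 3, 0, -6]
  [1, 5, 2, 2, 2, 0]
D(5):
  [0, 4, 1, 1, -6, -6]
  [-10, 0, -9, -3, -10, -10]
  [-7, 3, 0, 0, -7, -7]
  [-7, -2, -6, 0, -7, -12]
  [0, 4, 1, 3, 0, -6]
  [2, 6, 3, 5, 2, 0]
D(6):
  [0, 4, 1, 1, -4, -6]
  [-8, 0, -7, -3, -8, -10]
  [-5, 3, 0, 0, -5, -7]
  [-7, -2, -6, 0, -7, -12]
  [0, 4, 1, 3, 0, -6]
  [2, 6, 3, 5, 2, 0]
Answer: C*[2][3] = 0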